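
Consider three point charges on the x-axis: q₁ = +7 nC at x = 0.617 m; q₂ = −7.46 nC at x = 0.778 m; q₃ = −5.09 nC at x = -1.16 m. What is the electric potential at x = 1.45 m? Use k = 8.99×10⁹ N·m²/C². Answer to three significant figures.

Electric potential is a scalar, so the contributions from each charge add algebraically: V = Σ kqᵢ/rᵢ.
Distances from the field point to each charge: r₁ = 0.833 m, r₂ = 0.672 m, r₃ = 2.61 m.
V = k[(7.00×10⁻⁹)/(0.833) + (-7.46×10⁻⁹)/(0.672) + (-5.09×10⁻⁹)/(2.61)] = -41.8 V.

-41.8 V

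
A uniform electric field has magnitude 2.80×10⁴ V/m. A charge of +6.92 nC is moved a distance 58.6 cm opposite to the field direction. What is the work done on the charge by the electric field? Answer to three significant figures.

The potential change for a displacement 58.6 cm opposite to the field direction is ΔV = +Ed = 1.64×10⁴ V.
W_field = −qΔV = -1.14×10⁻⁴ J.

-1.14×10⁻⁴ J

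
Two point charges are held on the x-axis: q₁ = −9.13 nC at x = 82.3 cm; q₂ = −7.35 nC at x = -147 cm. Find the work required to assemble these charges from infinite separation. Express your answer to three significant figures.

The assembly work is the sum of pairwise potential energies, U = Σ_{i<j} kqᵢqⱼ/rᵢⱼ.
Pair separations: r₁₂ = 2.29 m.
U = (2.63×10⁻⁷) = 2.63×10⁻⁷ J.

2.63×10⁻⁷ J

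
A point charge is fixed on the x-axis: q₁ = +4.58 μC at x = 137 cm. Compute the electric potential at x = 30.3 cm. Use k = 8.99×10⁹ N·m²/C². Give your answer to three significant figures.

3.86×10⁴ V

The total potential is the scalar sum of each charge's contribution, V = Σ kqᵢ/rᵢ.
V = k[(4.58×10⁻⁶)/(1.07)] = 3.86×10⁴ V.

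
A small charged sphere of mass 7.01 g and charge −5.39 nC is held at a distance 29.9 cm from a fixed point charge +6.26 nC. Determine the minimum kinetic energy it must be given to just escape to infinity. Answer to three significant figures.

1.01×10⁻⁶ J

To just escape, total mechanical energy must reach zero at infinity: ½mv²_min + U = 0, so ½mv²_min = −U = |kQq|/r.
|U| = |kQq|/r = (8.99×10⁹ N·m²/C²)(6.26×10⁻⁹)(5.39×10⁻⁹)/(0.299) = 1.01×10⁻⁶ J.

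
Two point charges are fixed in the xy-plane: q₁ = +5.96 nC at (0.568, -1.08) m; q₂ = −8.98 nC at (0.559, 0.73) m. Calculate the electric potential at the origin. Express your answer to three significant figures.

-43.9 V

The total potential is the scalar sum of each charge's contribution, V = Σ kqᵢ/rᵢ.
Distances from the field point to each charge: r₁ = 1.22 m, r₂ = 0.919 m.
V = k[(5.96×10⁻⁹)/(1.22) + (-8.98×10⁻⁹)/(0.919)] = -43.9 V.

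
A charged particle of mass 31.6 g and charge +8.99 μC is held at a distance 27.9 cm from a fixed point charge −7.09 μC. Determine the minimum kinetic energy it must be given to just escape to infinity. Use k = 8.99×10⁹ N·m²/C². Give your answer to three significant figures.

To just escape, total mechanical energy must reach zero at infinity: ½mv²_min + U = 0, so ½mv²_min = −U = |kQq|/r.
|U| = |kQq|/r = (8.99×10⁹ N·m²/C²)(7.09×10⁻⁶)(8.99×10⁻⁶)/(0.279) = 2.05 J.

2.05 J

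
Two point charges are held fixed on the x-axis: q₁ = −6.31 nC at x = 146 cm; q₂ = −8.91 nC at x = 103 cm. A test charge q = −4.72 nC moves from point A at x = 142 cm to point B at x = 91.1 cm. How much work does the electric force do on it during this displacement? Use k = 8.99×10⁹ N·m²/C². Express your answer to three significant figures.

The work done by the electric force is W_field = −ΔU = −q(V_B − V_A) = q(V_A − V_B).
At A: distances to the source charges are 0.0400 m, 0.390 m; V_A = Σ kqᵢ/rᵢ = -1620 V.
At B: distances to the source charges are 0.549 m, 0.119 m; V_B = Σ kqᵢ/rᵢ = -776 V.
ΔV = V_B − V_A = 847 V.
W_field = −qΔV = −(-4.72×10⁻⁹ C)(847 V) = 4.00×10⁻⁶ J.

4.00×10⁻⁶ J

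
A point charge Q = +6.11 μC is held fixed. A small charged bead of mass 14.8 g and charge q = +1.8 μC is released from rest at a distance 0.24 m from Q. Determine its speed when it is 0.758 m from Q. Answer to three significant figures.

6.17 m/s

Only the electrostatic force acts, so mechanical energy is conserved: ½mv² = U₁ − U₂ = kQq(1/r₁ − 1/r₂).
U₁ − U₂ = (8.99×10⁹ N·m²/C²)(6.11×10⁻⁶ C)(1.80×10⁻⁶ C)(1/0.240 − 1/0.758) = 0.282 J.
v = √(2·0.282/0.0148) = 6.17 m/s.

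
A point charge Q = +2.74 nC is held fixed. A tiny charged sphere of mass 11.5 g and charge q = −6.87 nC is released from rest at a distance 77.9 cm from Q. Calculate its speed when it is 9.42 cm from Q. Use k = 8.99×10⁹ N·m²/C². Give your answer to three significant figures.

Only the electrostatic force acts, so mechanical energy is conserved: ½mv² = U₁ − U₂ = kQq(1/r₁ − 1/r₂).
U₁ − U₂ = (8.99×10⁹ N·m²/C²)(2.74×10⁻⁹ C)(-6.87×10⁻⁹ C)(1/0.779 − 1/0.0942) = 1.58×10⁻⁶ J.
v = √(2·1.58×10⁻⁶/0.0115) = 0.0166 m/s.

0.0166 m/s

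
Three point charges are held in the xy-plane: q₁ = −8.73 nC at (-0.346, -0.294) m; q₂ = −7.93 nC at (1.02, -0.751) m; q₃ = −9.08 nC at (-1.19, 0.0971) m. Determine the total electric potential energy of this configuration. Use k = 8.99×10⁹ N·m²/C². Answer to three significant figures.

The assembly work is the sum of pairwise potential energies, U = Σ_{i<j} kqᵢqⱼ/rᵢⱼ.
Pair separations: r₁₂ = 1.44 m, r₁₃ = 0.930 m, r₂₃ = 2.37 m.
U = (4.32×10⁻⁷) + (7.66×10⁻⁷) + (2.73×10⁻⁷) = 1.47×10⁻⁶ J.

1.47×10⁻⁶ J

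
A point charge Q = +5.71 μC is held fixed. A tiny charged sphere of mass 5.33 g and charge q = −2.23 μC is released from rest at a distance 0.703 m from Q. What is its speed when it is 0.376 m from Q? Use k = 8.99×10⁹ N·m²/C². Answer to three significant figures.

7.29 m/s

Only the electrostatic force acts, so mechanical energy is conserved: ½mv² = U₁ − U₂ = kQq(1/r₁ − 1/r₂).
U₁ − U₂ = (8.99×10⁹ N·m²/C²)(5.71×10⁻⁶ C)(-2.23×10⁻⁶ C)(1/0.703 − 1/0.376) = 0.142 J.
v = √(2·0.142/5.33×10⁻³) = 7.29 m/s.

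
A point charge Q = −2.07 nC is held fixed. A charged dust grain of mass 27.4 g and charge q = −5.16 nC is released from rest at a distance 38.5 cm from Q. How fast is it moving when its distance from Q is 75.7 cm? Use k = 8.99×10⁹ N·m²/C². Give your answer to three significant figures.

Only the electrostatic force acts, so mechanical energy is conserved: ½mv² = U₁ − U₂ = kQq(1/r₁ − 1/r₂).
U₁ − U₂ = (8.99×10⁹ N·m²/C²)(-2.07×10⁻⁹ C)(-5.16×10⁻⁹ C)(1/0.385 − 1/0.757) = 1.23×10⁻⁷ J.
v = √(2·1.23×10⁻⁷/0.0274) = 2.99×10⁻³ m/s.

2.99×10⁻³ m/s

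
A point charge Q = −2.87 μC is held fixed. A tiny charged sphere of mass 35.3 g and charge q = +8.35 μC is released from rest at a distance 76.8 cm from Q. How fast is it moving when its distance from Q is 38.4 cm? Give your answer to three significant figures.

Only the electrostatic force acts, so mechanical energy is conserved: ½mv² = U₁ − U₂ = kQq(1/r₁ − 1/r₂).
U₁ − U₂ = (8.99×10⁹ N·m²/C²)(-2.87×10⁻⁶ C)(8.35×10⁻⁶ C)(1/0.768 − 1/0.384) = 0.281 J.
v = √(2·0.281/0.0353) = 3.99 m/s.

3.99 m/s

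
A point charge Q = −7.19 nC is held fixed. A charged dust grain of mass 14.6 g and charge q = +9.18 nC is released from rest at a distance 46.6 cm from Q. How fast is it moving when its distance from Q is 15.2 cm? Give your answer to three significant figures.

0.0190 m/s

Only the electrostatic force acts, so mechanical energy is conserved: ½mv² = U₁ − U₂ = kQq(1/r₁ − 1/r₂).
U₁ − U₂ = (8.99×10⁹ N·m²/C²)(-7.19×10⁻⁹ C)(9.18×10⁻⁹ C)(1/0.466 − 1/0.152) = 2.63×10⁻⁶ J.
v = √(2·2.63×10⁻⁶/0.0146) = 0.0190 m/s.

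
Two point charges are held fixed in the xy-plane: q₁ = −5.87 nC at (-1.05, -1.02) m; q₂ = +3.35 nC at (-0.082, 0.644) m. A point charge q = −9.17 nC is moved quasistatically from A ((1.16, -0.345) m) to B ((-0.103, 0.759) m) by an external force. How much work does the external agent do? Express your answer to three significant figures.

For quasistatic motion the external work equals the change in potential energy: W_ext = qΔV = q(V_B − V_A).
At A: distances to the source charges are 2.31 m, 1.59 m; V_A = Σ kqᵢ/rᵢ = -3.87 V.
At B: distances to the source charges are 2.02 m, 0.117 m; V_B = Σ kqᵢ/rᵢ = 231 V.
ΔV = V_B − V_A = 235 V.
W_ext = qΔV = (-9.17×10⁻⁹ C)(235 V) = -2.16×10⁻⁶ J.

-2.16×10⁻⁶ J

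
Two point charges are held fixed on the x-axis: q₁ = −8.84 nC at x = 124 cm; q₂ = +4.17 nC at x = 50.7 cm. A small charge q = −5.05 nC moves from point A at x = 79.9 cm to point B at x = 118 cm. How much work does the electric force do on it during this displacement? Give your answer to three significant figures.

The work done by the electric force is W_field = −ΔU = −q(V_B − V_A) = q(V_A − V_B).
At A: distances to the source charges are 0.441 m, 0.292 m; V_A = Σ kqᵢ/rᵢ = -51.8 V.
At B: distances to the source charges are 0.0600 m, 0.673 m; V_B = Σ kqᵢ/rᵢ = -1270 V.
ΔV = V_B − V_A = -1220 V.
W_field = −qΔV = −(-5.05×10⁻⁹ C)(-1220 V) = -6.15×10⁻⁶ J.

-6.15×10⁻⁶ J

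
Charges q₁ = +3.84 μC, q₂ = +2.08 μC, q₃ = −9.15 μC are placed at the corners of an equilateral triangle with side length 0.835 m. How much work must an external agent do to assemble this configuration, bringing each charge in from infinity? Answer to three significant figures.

The work to assemble the configuration equals its total potential energy, U = Σ kqᵢqⱼ/rᵢⱼ over all pairs.
All three pair separations equal the side length, 0.835 m.
U = (0.0860) + (-0.378) + (-0.205) = -0.497 J.

-0.497 J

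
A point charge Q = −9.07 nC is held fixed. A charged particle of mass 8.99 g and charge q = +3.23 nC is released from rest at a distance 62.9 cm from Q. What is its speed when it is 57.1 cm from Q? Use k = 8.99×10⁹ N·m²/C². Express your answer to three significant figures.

3.08×10⁻³ m/s

Only the electrostatic force acts, so mechanical energy is conserved: ½mv² = U₁ − U₂ = kQq(1/r₁ − 1/r₂).
U₁ − U₂ = (8.99×10⁹ N·m²/C²)(-9.07×10⁻⁹ C)(3.23×10⁻⁹ C)(1/0.629 − 1/0.571) = 4.25×10⁻⁸ J.
v = √(2·4.25×10⁻⁸/8.99×10⁻³) = 3.08×10⁻³ m/s.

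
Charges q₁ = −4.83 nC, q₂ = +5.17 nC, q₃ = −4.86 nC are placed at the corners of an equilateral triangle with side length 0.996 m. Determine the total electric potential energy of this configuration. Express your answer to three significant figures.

-2.40×10⁻⁷ J

The assembly work is the sum of pairwise potential energies, U = Σ_{i<j} kqᵢqⱼ/rᵢⱼ.
All three pair separations equal the side length, 0.996 m.
U = (-2.25×10⁻⁷) + (2.12×10⁻⁷) + (-2.27×10⁻⁷) = -2.40×10⁻⁷ J.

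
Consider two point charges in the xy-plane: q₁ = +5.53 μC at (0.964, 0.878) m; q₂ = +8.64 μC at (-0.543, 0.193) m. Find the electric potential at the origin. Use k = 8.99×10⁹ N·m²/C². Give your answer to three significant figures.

1.73×10⁵ V

Electric potential is a scalar, so the contributions from each charge add algebraically: V = Σ kqᵢ/rᵢ.
Distances from the field point to each charge: r₁ = 1.30 m, r₂ = 0.576 m.
V = k[(5.53×10⁻⁶)/(1.30) + (8.64×10⁻⁶)/(0.576)] = 1.73×10⁵ V.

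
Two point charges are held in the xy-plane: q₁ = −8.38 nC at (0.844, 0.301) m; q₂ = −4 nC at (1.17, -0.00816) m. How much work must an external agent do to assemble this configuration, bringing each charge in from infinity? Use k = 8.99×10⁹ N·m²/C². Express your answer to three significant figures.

The work to assemble the configuration equals its total potential energy, U = Σ kqᵢqⱼ/rᵢⱼ over all pairs.
Pair separations: r₁₂ = 0.449 m.
U = (6.71×10⁻⁷) = 6.71×10⁻⁷ J.

6.71×10⁻⁷ J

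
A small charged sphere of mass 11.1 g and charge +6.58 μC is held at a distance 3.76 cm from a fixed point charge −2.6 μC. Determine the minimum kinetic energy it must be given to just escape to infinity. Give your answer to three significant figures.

4.09 J

To just escape, total mechanical energy must reach zero at infinity: ½mv²_min + U = 0, so ½mv²_min = −U = |kQq|/r.
|U| = |kQq|/r = (8.99×10⁹ N·m²/C²)(2.60×10⁻⁶)(6.58×10⁻⁶)/(0.0376) = 4.09 J.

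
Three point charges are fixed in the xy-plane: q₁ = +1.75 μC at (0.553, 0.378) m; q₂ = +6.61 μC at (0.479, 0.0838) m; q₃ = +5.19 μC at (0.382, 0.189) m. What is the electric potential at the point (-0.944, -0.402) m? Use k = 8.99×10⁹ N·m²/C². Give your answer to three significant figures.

8.10×10⁴ V

The total potential is the scalar sum of each charge's contribution, V = Σ kqᵢ/rᵢ.
Distances from the field point to each charge: r₁ = 1.69 m, r₂ = 1.50 m, r₃ = 1.45 m.
V = k[(1.75×10⁻⁶)/(1.69) + (6.61×10⁻⁶)/(1.50) + (5.19×10⁻⁶)/(1.45)] = 8.10×10⁴ V.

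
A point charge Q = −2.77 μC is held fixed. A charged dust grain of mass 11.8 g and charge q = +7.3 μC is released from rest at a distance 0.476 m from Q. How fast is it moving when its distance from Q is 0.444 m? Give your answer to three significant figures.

Only the electrostatic force acts, so mechanical energy is conserved: ½mv² = U₁ − U₂ = kQq(1/r₁ − 1/r₂).
U₁ − U₂ = (8.99×10⁹ N·m²/C²)(-2.77×10⁻⁶ C)(7.30×10⁻⁶ C)(1/0.476 − 1/0.444) = 0.0275 J.
v = √(2·0.0275/0.0118) = 2.16 m/s.

2.16 m/s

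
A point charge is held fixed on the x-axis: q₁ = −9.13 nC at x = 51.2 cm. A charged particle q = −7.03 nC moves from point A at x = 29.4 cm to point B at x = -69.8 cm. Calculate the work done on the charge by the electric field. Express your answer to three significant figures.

2.17×10⁻⁶ J

The work done by the electric force is W_field = −ΔU = −q(V_B − V_A) = q(V_A − V_B).
At A: distance to the source charge is 0.218 m; V_A = kq₁/r = -377 V.
At B: distance to the source charge is 1.21 m; V_B = kq₁/r = -67.8 V.
ΔV = V_B − V_A = 309 V.
W_field = −qΔV = −(-7.03×10⁻⁹ C)(309 V) = 2.17×10⁻⁶ J.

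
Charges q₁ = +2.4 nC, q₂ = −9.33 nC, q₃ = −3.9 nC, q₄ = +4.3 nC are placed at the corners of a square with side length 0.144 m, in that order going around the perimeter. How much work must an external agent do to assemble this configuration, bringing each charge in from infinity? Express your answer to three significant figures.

-1.71×10⁻⁶ J

The work to assemble the configuration equals its total potential energy, U = Σ kqᵢqⱼ/rᵢⱼ over all pairs.
The four side pairs have separation 0.144 m and the two diagonal pairs 0.204 m.
Summing all 6 pair terms gives U = -1.71×10⁻⁶ J.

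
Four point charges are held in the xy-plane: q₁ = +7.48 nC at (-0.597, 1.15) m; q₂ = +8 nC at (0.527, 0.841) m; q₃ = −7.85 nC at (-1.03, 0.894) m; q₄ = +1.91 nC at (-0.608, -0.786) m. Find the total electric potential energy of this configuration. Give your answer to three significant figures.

The assembly work is the sum of pairwise potential energies, U = Σ_{i<j} kqᵢqⱼ/rᵢⱼ.
Pair separations: r₁₂ = 1.17 m, r₁₃ = 0.503 m, r₁₄ = 1.94 m, r₂₃ = 1.56 m, r₂₄ = 1.98 m, r₃₄ = 1.73 m.
Summing all 6 pair terms gives U = -8.93×10⁻⁷ J.

-8.93×10⁻⁷ J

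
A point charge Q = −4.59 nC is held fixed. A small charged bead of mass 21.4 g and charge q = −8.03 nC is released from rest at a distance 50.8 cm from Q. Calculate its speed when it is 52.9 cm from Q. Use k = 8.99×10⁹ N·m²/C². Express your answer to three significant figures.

Only the electrostatic force acts, so mechanical energy is conserved: ½mv² = U₁ − U₂ = kQq(1/r₁ − 1/r₂).
U₁ − U₂ = (8.99×10⁹ N·m²/C²)(-4.59×10⁻⁹ C)(-8.03×10⁻⁹ C)(1/0.508 − 1/0.529) = 2.59×10⁻⁸ J.
v = √(2·2.59×10⁻⁸/0.0214) = 1.56×10⁻³ m/s.

1.56×10⁻³ m/s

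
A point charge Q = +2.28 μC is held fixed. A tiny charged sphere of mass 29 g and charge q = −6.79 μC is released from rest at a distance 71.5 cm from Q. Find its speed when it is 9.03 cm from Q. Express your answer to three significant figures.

9.64 m/s

Only the electrostatic force acts, so mechanical energy is conserved: ½mv² = U₁ − U₂ = kQq(1/r₁ − 1/r₂).
U₁ − U₂ = (8.99×10⁹ N·m²/C²)(2.28×10⁻⁶ C)(-6.79×10⁻⁶ C)(1/0.715 − 1/0.0903) = 1.35 J.
v = √(2·1.35/0.0290) = 9.64 m/s.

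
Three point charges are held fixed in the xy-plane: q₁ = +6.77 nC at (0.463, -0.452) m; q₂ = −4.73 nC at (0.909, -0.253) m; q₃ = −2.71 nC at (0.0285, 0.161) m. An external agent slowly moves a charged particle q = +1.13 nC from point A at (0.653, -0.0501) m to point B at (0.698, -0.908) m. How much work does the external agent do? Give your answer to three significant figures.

7.66×10⁻⁸ J

For quasistatic motion the external work equals the change in potential energy: W_ext = qΔV = q(V_B − V_A).
At A: distances to the source charges are 0.445 m, 0.327 m, 0.659 m; V_A = Σ kqᵢ/rᵢ = -30.2 V.
At B: distances to the source charges are 0.513 m, 0.688 m, 1.26 m; V_B = Σ kqᵢ/rᵢ = 37.5 V.
ΔV = V_B − V_A = 67.8 V.
W_ext = qΔV = (1.13×10⁻⁹ C)(67.8 V) = 7.66×10⁻⁸ J.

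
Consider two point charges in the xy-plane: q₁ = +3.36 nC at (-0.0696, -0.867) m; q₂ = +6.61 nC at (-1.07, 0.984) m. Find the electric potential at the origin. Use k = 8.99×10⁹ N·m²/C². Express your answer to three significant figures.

75.6 V

Electric potential is a scalar, so the contributions from each charge add algebraically: V = Σ kqᵢ/rᵢ.
Distances from the field point to each charge: r₁ = 0.870 m, r₂ = 1.45 m.
V = k[(3.36×10⁻⁹)/(0.870) + (6.61×10⁻⁹)/(1.45)] = 75.6 V.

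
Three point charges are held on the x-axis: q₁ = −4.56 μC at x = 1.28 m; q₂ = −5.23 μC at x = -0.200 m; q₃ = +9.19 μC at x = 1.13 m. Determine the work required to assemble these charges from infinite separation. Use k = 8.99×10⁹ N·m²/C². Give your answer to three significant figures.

-2.69 J

The work to assemble the configuration equals its total potential energy, U = Σ kqᵢqⱼ/rᵢⱼ over all pairs.
Pair separations: r₁₂ = 1.48 m, r₁₃ = 0.150 m, r₂₃ = 1.33 m.
U = (0.145) + (-2.51) + (-0.325) = -2.69 J.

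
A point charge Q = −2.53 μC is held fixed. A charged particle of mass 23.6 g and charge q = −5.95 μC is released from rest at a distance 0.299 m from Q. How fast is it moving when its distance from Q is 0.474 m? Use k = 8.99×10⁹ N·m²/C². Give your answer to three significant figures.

3.76 m/s

Only the electrostatic force acts, so mechanical energy is conserved: ½mv² = U₁ − U₂ = kQq(1/r₁ − 1/r₂).
U₁ − U₂ = (8.99×10⁹ N·m²/C²)(-2.53×10⁻⁶ C)(-5.95×10⁻⁶ C)(1/0.299 − 1/0.474) = 0.167 J.
v = √(2·0.167/0.0236) = 3.76 m/s.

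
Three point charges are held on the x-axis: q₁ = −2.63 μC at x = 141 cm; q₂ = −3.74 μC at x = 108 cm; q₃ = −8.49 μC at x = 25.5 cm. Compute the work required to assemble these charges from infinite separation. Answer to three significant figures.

0.788 J

The work to assemble the configuration equals its total potential energy, U = Σ kqᵢqⱼ/rᵢⱼ over all pairs.
Pair separations: r₁₂ = 0.330 m, r₁₃ = 1.15 m, r₂₃ = 0.825 m.
U = (0.268) + (0.174) + (0.346) = 0.788 J.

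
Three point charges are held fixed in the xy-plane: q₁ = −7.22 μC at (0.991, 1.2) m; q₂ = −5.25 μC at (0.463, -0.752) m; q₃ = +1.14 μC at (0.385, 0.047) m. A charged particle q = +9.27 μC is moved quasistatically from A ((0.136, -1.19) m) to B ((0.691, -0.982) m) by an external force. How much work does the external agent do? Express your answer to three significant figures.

For quasistatic motion the external work equals the change in potential energy: W_ext = qΔV = q(V_B − V_A).
At A: distances to the source charges are 2.54 m, 0.547 m, 1.26 m; V_A = Σ kqᵢ/rᵢ = -1.04×10⁵ V.
At B: distances to the source charges are 2.20 m, 0.324 m, 1.07 m; V_B = Σ kqᵢ/rᵢ = -1.66×10⁵ V.
ΔV = V_B − V_A = -6.19×10⁴ V.
W_ext = qΔV = (9.27×10⁻⁶ C)(-6.19×10⁴ V) = -0.573 J.

-0.573 J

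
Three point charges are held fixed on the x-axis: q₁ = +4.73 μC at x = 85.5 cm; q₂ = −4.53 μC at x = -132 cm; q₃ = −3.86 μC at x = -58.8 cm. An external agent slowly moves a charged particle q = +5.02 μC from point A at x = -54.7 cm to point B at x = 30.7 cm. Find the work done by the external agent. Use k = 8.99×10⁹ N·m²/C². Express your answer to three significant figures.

4.43 J

For quasistatic motion the external work equals the change in potential energy: W_ext = qΔV = q(V_B − V_A).
At A: distances to the source charges are 1.40 m, 0.773 m, 0.0410 m; V_A = Σ kqᵢ/rᵢ = -8.69×10⁵ V.
At B: distances to the source charges are 0.548 m, 1.63 m, 0.895 m; V_B = Σ kqᵢ/rᵢ = 1.38×10⁴ V.
ΔV = V_B − V_A = 8.83×10⁵ V.
W_ext = qΔV = (5.02×10⁻⁶ C)(8.83×10⁵ V) = 4.43 J.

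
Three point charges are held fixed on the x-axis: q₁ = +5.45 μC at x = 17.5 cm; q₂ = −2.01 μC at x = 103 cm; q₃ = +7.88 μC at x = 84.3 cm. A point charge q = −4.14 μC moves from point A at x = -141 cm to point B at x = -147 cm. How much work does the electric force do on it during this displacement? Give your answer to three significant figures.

The work done by the electric force is W_field = −ΔU = −q(V_B − V_A) = q(V_A − V_B).
At A: distances to the source charges are 1.58 m, 2.44 m, 2.25 m; V_A = Σ kqᵢ/rᵢ = 5.49×10⁴ V.
At B: distances to the source charges are 1.65 m, 2.50 m, 2.31 m; V_B = Σ kqᵢ/rᵢ = 5.32×10⁴ V.
ΔV = V_B − V_A = -1770 V.
W_field = −qΔV = −(-4.14×10⁻⁶ C)(-1770 V) = -7.31×10⁻³ J.

-7.31×10⁻³ J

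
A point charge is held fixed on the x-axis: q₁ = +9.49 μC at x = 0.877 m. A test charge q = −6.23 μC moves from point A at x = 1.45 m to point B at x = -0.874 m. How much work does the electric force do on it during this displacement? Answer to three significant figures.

The work done by the electric force is W_field = −ΔU = −q(V_B − V_A) = q(V_A − V_B).
At A: distance to the source charge is 0.573 m; V_A = kq₁/r = 1.49×10⁵ V.
At B: distance to the source charge is 1.75 m; V_B = kq₁/r = 4.87×10⁴ V.
ΔV = V_B − V_A = -1.00×10⁵ V.
W_field = −qΔV = −(-6.23×10⁻⁶ C)(-1.00×10⁵ V) = -0.624 J.

-0.624 J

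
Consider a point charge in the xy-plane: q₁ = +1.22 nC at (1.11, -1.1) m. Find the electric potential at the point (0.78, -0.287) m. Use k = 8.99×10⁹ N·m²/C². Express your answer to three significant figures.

The total potential is the scalar sum of each charge's contribution, V = Σ kqᵢ/rᵢ.
Distances from the field point to each charge: r₁ = 0.877 m.
V = k[(1.22×10⁻⁹)/(0.877)] = 12.5 V.

12.5 V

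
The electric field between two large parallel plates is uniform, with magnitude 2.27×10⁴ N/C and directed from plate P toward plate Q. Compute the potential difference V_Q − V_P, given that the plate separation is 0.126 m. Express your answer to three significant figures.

-2860 V

In a uniform field, potential decreases in the direction of E: ΔV = −E·d for a displacement d parallel to E.
Going from P to Q is a displacement of 0.126 m along the field, so V_Q − V_P = −Ed = -2860 V.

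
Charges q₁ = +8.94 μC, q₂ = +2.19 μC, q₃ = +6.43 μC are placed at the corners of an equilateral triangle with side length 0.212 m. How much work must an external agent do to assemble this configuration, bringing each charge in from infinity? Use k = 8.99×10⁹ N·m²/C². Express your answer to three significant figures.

The work to assemble the configuration equals its total potential energy, U = Σ kqᵢqⱼ/rᵢⱼ over all pairs.
All three pair separations equal the side length, 0.212 m.
U = (0.830) + (2.44) + (0.597) = 3.87 J.

3.87 J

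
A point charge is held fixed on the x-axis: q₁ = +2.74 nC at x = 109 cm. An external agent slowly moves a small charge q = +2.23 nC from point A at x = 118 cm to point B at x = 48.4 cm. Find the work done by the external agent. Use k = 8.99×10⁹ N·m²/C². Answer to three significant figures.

For quasistatic motion the external work equals the change in potential energy: W_ext = qΔV = q(V_B − V_A).
At A: distance to the source charge is 0.0900 m; V_A = kq₁/r = 274 V.
At B: distance to the source charge is 0.606 m; V_B = kq₁/r = 40.6 V.
ΔV = V_B − V_A = -233 V.
W_ext = qΔV = (2.23×10⁻⁹ C)(-233 V) = -5.20×10⁻⁷ J.

-5.20×10⁻⁷ J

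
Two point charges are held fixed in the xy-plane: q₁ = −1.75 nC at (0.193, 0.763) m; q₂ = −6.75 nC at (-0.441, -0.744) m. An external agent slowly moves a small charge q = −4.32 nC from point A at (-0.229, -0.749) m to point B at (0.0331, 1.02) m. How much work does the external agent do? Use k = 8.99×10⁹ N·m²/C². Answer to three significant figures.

For quasistatic motion the external work equals the change in potential energy: W_ext = qΔV = q(V_B − V_A).
At A: distances to the source charges are 1.57 m, 0.212 m; V_A = Σ kqᵢ/rᵢ = -296 V.
At B: distances to the source charges are 0.303 m, 1.83 m; V_B = Σ kqᵢ/rᵢ = -85.2 V.
ΔV = V_B − V_A = 211 V.
W_ext = qΔV = (-4.32×10⁻⁹ C)(211 V) = -9.11×10⁻⁷ J.

-9.11×10⁻⁷ J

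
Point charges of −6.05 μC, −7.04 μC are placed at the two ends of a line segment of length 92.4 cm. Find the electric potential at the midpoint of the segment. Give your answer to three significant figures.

Electric potential is a scalar, so the contributions from each charge add algebraically: V = Σ kqᵢ/rᵢ.
Each charge is 0.462 m from the midpoint.
V = k[(-6.05×10⁻⁶)/(0.462) + (-7.04×10⁻⁶)/(0.462)] = -2.55×10⁵ V.

-2.55×10⁵ V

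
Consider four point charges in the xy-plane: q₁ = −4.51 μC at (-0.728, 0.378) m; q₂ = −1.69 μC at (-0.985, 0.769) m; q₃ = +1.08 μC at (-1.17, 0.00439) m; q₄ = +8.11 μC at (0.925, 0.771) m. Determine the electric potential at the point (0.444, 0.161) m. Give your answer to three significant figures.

5.60×10⁴ V

The total potential is the scalar sum of each charge's contribution, V = Σ kqᵢ/rᵢ.
Distances from the field point to each charge: r₁ = 1.19 m, r₂ = 1.55 m, r₃ = 1.62 m, r₄ = 0.777 m.
V = k[(-4.51×10⁻⁶)/(1.19) + (-1.69×10⁻⁶)/(1.55) + (1.08×10⁻⁶)/(1.62) + (8.11×10⁻⁶)/(0.777)] = 5.60×10⁴ V.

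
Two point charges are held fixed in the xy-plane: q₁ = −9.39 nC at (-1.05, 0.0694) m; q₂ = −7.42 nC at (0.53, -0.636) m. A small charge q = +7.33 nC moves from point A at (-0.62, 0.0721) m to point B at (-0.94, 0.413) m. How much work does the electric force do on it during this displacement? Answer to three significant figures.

The work done by the electric force is W_field = −ΔU = −q(V_B − V_A) = q(V_A − V_B).
At A: distances to the source charges are 0.430 m, 1.35 m; V_A = Σ kqᵢ/rᵢ = -246 V.
At B: distances to the source charges are 0.361 m, 1.81 m; V_B = Σ kqᵢ/rᵢ = -271 V.
ΔV = V_B − V_A = -25.2 V.
W_field = −qΔV = −(7.33×10⁻⁹ C)(-25.2 V) = 1.85×10⁻⁷ J.

1.85×10⁻⁷ J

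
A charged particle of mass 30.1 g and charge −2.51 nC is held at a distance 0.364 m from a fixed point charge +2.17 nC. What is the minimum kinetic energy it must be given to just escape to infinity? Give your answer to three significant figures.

To just escape, total mechanical energy must reach zero at infinity: ½mv²_min + U = 0, so ½mv²_min = −U = |kQq|/r.
|U| = |kQq|/r = (8.99×10⁹ N·m²/C²)(2.17×10⁻⁹)(2.51×10⁻⁹)/(0.364) = 1.35×10⁻⁷ J.

1.35×10⁻⁷ J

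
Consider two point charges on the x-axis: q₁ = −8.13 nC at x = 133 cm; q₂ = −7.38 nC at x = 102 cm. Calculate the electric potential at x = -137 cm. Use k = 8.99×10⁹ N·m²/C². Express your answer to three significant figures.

The total potential is the scalar sum of each charge's contribution, V = Σ kqᵢ/rᵢ.
Distances from the field point to each charge: r₁ = 2.70 m, r₂ = 2.39 m.
V = k[(-8.13×10⁻⁹)/(2.70) + (-7.38×10⁻⁹)/(2.39)] = -54.8 V.

-54.8 V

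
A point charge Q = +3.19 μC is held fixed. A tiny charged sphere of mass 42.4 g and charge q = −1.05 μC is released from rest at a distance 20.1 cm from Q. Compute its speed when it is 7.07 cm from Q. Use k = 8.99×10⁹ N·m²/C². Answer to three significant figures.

Only the electrostatic force acts, so mechanical energy is conserved: ½mv² = U₁ − U₂ = kQq(1/r₁ − 1/r₂).
U₁ − U₂ = (8.99×10⁹ N·m²/C²)(3.19×10⁻⁶ C)(-1.05×10⁻⁶ C)(1/0.201 − 1/0.0707) = 0.276 J.
v = √(2·0.276/0.0424) = 3.61 m/s.

3.61 m/s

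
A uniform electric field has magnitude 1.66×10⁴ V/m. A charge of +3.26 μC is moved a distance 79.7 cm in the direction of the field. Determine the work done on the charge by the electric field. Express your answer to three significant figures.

0.0431 J

The potential change for a displacement 79.7 cm in the direction of the field is ΔV = −Ed = -1.32×10⁴ V.
W_field = −qΔV = 0.0431 J.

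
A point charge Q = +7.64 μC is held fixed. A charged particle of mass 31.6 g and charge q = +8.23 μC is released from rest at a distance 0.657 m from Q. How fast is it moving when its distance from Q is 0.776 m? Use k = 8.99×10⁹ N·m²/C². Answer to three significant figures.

2.89 m/s

Only the electrostatic force acts, so mechanical energy is conserved: ½mv² = U₁ − U₂ = kQq(1/r₁ − 1/r₂).
U₁ − U₂ = (8.99×10⁹ N·m²/C²)(7.64×10⁻⁶ C)(8.23×10⁻⁶ C)(1/0.657 − 1/0.776) = 0.132 J.
v = √(2·0.132/0.0316) = 2.89 m/s.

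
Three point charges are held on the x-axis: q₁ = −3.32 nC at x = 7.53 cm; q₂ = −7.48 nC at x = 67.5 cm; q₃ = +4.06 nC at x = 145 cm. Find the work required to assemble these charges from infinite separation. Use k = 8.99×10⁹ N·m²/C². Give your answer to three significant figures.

-6.82×10⁻⁸ J

The work to assemble the configuration equals its total potential energy, U = Σ kqᵢqⱼ/rᵢⱼ over all pairs.
Pair separations: r₁₂ = 0.600 m, r₁₃ = 1.37 m, r₂₃ = 0.775 m.
U = (3.72×10⁻⁷) + (-8.81×10⁻⁸) + (-3.52×10⁻⁷) = -6.82×10⁻⁸ J.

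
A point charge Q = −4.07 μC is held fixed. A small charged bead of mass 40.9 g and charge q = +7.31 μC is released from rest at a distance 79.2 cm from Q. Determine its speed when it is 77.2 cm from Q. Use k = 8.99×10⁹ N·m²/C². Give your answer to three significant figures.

0.654 m/s

Only the electrostatic force acts, so mechanical energy is conserved: ½mv² = U₁ − U₂ = kQq(1/r₁ − 1/r₂).
U₁ − U₂ = (8.99×10⁹ N·m²/C²)(-4.07×10⁻⁶ C)(7.31×10⁻⁶ C)(1/0.792 − 1/0.772) = 8.75×10⁻³ J.
v = √(2·8.75×10⁻³/0.0409) = 0.654 m/s.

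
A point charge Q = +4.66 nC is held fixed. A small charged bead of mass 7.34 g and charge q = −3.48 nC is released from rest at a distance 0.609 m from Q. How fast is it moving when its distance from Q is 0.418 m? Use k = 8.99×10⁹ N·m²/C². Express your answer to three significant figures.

Only the electrostatic force acts, so mechanical energy is conserved: ½mv² = U₁ − U₂ = kQq(1/r₁ − 1/r₂).
U₁ − U₂ = (8.99×10⁹ N·m²/C²)(4.66×10⁻⁹ C)(-3.48×10⁻⁹ C)(1/0.609 − 1/0.418) = 1.09×10⁻⁷ J.
v = √(2·1.09×10⁻⁷/7.34×10⁻³) = 5.46×10⁻³ m/s.

5.46×10⁻³ m/s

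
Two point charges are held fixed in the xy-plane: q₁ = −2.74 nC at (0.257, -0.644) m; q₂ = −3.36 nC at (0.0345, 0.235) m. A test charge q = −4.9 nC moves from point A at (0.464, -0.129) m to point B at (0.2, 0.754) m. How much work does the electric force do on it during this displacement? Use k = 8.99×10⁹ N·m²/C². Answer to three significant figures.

1.22×10⁻⁷ J

The work done by the electric force is W_field = −ΔU = −q(V_B − V_A) = q(V_A − V_B).
At A: distances to the source charges are 0.555 m, 0.563 m; V_A = Σ kqᵢ/rᵢ = -98.0 V.
At B: distances to the source charges are 1.40 m, 0.545 m; V_B = Σ kqᵢ/rᵢ = -73.1 V.
ΔV = V_B − V_A = 25.0 V.
W_field = −qΔV = −(-4.90×10⁻⁹ C)(25.0 V) = 1.22×10⁻⁷ J.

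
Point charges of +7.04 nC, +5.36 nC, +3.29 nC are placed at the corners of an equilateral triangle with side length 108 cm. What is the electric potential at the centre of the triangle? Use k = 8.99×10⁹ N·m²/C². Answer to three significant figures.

The total potential is the scalar sum of each charge's contribution, V = Σ kqᵢ/rᵢ.
The distance from each vertex to the centroid is a/√3 = 0.624 m.
V = k[(7.04×10⁻⁹)/(0.624) + (5.36×10⁻⁹)/(0.624) + (3.29×10⁻⁹)/(0.624)] = 226 V.

226 V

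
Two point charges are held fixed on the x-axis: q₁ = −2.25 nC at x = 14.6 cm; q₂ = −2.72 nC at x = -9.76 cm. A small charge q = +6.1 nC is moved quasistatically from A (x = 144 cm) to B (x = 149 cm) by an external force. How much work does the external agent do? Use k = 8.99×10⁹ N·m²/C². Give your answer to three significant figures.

6.60×10⁻⁹ J

For quasistatic motion the external work equals the change in potential energy: W_ext = qΔV = q(V_B − V_A).
At A: distances to the source charges are 1.29 m, 1.54 m; V_A = Σ kqᵢ/rᵢ = -31.5 V.
At B: distances to the source charges are 1.34 m, 1.59 m; V_B = Σ kqᵢ/rᵢ = -30.5 V.
ΔV = V_B − V_A = 1.08 V.
W_ext = qΔV = (6.10×10⁻⁹ C)(1.08 V) = 6.60×10⁻⁹ J.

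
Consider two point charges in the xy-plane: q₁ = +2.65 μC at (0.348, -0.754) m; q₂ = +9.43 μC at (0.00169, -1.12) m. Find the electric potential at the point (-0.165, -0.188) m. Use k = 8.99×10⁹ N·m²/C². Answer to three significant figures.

Electric potential is a scalar, so the contributions from each charge add algebraically: V = Σ kqᵢ/rᵢ.
Distances from the field point to each charge: r₁ = 0.764 m, r₂ = 0.947 m.
V = k[(2.65×10⁻⁶)/(0.764) + (9.43×10⁻⁶)/(0.947)] = 1.21×10⁵ V.

1.21×10⁵ V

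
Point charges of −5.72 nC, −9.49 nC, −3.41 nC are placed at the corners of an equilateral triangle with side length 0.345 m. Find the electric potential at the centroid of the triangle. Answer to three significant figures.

-840 V

The total potential is the scalar sum of each charge's contribution, V = Σ kqᵢ/rᵢ.
The distance from each vertex to the centroid is a/√3 = 0.199 m.
V = k[(-5.72×10⁻⁹)/(0.199) + (-9.49×10⁻⁹)/(0.199) + (-3.41×10⁻⁹)/(0.199)] = -840 V.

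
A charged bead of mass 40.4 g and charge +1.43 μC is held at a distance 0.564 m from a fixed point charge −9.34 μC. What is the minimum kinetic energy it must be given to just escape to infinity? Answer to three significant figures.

To just escape, total mechanical energy must reach zero at infinity: ½mv²_min + U = 0, so ½mv²_min = −U = |kQq|/r.
|U| = |kQq|/r = (8.99×10⁹ N·m²/C²)(9.34×10⁻⁶)(1.43×10⁻⁶)/(0.564) = 0.213 J.

0.213 J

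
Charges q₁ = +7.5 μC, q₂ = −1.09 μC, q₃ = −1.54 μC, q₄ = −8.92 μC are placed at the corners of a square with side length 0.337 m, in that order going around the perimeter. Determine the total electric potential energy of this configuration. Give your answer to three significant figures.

The assembly work is the sum of pairwise potential energies, U = Σ_{i<j} kqᵢqⱼ/rᵢⱼ.
The four side pairs have separation 0.337 m and the two diagonal pairs 0.477 m.
Summing all 6 pair terms gives U = -1.63 J.

-1.63 J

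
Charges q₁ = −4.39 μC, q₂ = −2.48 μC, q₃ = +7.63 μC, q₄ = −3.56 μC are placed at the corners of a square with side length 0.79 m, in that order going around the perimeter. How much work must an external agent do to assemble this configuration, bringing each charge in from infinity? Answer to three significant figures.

-0.421 J

The assembly work is the sum of pairwise potential energies, U = Σ_{i<j} kqᵢqⱼ/rᵢⱼ.
The four side pairs have separation 0.790 m and the two diagonal pairs 1.12 m.
Summing all 6 pair terms gives U = -0.421 J.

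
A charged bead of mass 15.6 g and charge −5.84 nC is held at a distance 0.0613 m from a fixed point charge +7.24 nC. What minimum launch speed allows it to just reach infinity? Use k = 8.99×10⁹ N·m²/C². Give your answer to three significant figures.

To just escape, total mechanical energy must reach zero at infinity: ½mv²_min + U = 0, so ½mv²_min = −U = |kQq|/r.
|U| = |kQq|/r = (8.99×10⁹ N·m²/C²)(7.24×10⁻⁹)(5.84×10⁻⁹)/(0.0613) = 6.20×10⁻⁶ J.
v_min = √(2|U|/m) = √(2·6.20×10⁻⁶/0.0156) = 0.0282 m/s.

0.0282 m/s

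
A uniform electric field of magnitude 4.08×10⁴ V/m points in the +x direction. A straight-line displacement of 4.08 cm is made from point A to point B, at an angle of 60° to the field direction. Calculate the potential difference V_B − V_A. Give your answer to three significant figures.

Only the component of displacement along E changes the potential: ΔV = −E·d·cosθ.
ΔV = −(4.08×10⁴ V/m)(0.0408 m)cos60° = -832 V.

-832 V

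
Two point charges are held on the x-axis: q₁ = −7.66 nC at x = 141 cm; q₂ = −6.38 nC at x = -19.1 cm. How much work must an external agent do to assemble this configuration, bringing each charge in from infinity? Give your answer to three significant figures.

2.74×10⁻⁷ J

The assembly work is the sum of pairwise potential energies, U = Σ_{i<j} kqᵢqⱼ/rᵢⱼ.
Pair separations: r₁₂ = 1.60 m.
U = (2.74×10⁻⁷) = 2.74×10⁻⁷ J.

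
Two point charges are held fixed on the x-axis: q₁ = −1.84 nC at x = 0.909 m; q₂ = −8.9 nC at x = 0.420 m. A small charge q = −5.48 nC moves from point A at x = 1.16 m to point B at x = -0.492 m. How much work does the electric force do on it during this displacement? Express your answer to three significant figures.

The work done by the electric force is W_field = −ΔU = −q(V_B − V_A) = q(V_A − V_B).
At A: distances to the source charges are 0.251 m, 0.740 m; V_A = Σ kqᵢ/rᵢ = -174 V.
At B: distances to the source charges are 1.40 m, 0.912 m; V_B = Σ kqᵢ/rᵢ = -99.5 V.
ΔV = V_B − V_A = 74.5 V.
W_field = −qΔV = −(-5.48×10⁻⁹ C)(74.5 V) = 4.08×10⁻⁷ J.

4.08×10⁻⁷ J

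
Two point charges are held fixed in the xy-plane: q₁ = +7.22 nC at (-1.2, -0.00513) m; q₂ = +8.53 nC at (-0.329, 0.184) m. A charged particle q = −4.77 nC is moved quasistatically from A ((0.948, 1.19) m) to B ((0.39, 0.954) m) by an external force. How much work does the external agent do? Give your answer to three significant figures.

-1.63×10⁻⁷ J

For quasistatic motion the external work equals the change in potential energy: W_ext = qΔV = q(V_B − V_A).
At A: distances to the source charges are 2.46 m, 1.63 m; V_A = Σ kqᵢ/rᵢ = 73.6 V.
At B: distances to the source charges are 1.86 m, 1.05 m; V_B = Σ kqᵢ/rᵢ = 108 V.
ΔV = V_B − V_A = 34.2 V.
W_ext = qΔV = (-4.77×10⁻⁹ C)(34.2 V) = -1.63×10⁻⁷ J.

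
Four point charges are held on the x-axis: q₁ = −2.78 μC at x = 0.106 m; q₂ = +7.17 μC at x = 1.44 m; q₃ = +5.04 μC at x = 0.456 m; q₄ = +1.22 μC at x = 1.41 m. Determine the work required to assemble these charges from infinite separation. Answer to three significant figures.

The assembly work is the sum of pairwise potential energies, U = Σ_{i<j} kqᵢqⱼ/rᵢⱼ.
Pair separations: r₁₂ = 1.33 m, r₁₃ = 0.350 m, r₁₄ = 1.30 m, r₂₃ = 0.984 m, r₂₄ = 0.0300 m, r₃₄ = 0.954 m.
Summing all 6 pair terms gives U = 2.49 J.

2.49 J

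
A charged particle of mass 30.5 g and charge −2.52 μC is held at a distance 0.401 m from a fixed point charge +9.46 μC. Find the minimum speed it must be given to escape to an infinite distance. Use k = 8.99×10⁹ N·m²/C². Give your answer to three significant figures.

5.92 m/s

To just escape, total mechanical energy must reach zero at infinity: ½mv²_min + U = 0, so ½mv²_min = −U = |kQq|/r.
|U| = |kQq|/r = (8.99×10⁹ N·m²/C²)(9.46×10⁻⁶)(2.52×10⁻⁶)/(0.401) = 0.534 J.
v_min = √(2|U|/m) = √(2·0.534/0.0305) = 5.92 m/s.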